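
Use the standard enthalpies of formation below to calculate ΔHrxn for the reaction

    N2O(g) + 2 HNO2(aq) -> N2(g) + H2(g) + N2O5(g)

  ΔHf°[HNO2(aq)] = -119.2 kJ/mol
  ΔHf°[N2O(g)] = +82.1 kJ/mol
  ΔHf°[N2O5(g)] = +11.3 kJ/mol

ΔHrxn = 167.6 kJ/mol

ΔH°rxn = Σ nΔHf°(products) − Σ nΔHf°(reactants).
Products: 1·(+0.0) + 1·(+0.0) + 1·(+11.3) = +11.3
Reactants: 1·(+82.1) + 2·(-119.2) = -156.3
ΔHrxn = (+11.3) − (-156.3) = 167.6 kJ/mol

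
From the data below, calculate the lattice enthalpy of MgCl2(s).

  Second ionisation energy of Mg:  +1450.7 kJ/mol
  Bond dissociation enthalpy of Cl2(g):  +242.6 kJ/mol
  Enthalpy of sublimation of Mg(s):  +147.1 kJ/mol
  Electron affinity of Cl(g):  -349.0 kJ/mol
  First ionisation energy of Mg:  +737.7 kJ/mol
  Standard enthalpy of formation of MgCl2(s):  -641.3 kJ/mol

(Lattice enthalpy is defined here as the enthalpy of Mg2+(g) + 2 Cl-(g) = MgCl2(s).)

ΔHf° = 1·ΔHsub + 1·(ΣIE) + 1·D(Cl2) + 2·EA + U
-641.3 = 1·(+147.1) + 1·(+2188.4) + 1·(+242.6) + 2·(-349.0) + U
U = -641.3 − (+1880.1) = -2521.4 kJ/mol

U = -2521.4 kJ/mol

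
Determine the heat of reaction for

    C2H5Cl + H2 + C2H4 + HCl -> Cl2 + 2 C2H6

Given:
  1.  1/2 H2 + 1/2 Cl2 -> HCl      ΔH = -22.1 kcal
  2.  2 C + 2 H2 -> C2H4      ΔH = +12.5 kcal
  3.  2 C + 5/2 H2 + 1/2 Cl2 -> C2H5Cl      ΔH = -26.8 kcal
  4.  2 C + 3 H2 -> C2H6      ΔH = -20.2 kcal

ΔH = -4.0 kcal

eq. 1 reversed (reverse to put HCl on the reactant side): +22.1 kcal
eq. 2 reversed (C2H4 must end up as a reactant): -12.5 kcal
eq. 3 reversed (C2H5Cl must end up as a reactant): +26.8 kcal
eq. 4 × 2 (scale by 2 for the 2 C2H6): (2)·(-20.2) = -40.4 kcal
Summing the manipulated equations, ΔH = (+22.1) + (-12.5) + (+26.8) + (-40.4) = -4.0 kcal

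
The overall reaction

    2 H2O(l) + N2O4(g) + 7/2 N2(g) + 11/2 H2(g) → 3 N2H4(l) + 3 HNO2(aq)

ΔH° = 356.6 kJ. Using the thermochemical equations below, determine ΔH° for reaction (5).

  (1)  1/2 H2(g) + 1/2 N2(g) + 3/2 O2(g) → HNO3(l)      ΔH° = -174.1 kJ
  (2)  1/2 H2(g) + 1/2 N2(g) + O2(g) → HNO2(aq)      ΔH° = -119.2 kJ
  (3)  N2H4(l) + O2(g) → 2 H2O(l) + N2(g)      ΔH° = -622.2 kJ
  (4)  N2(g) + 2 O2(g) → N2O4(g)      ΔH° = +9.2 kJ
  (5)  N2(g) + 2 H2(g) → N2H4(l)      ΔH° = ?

(1): not needed.
(2) × 3: (3)·(-119.2) = -357.6 kJ
(3) reversed: +622.2 kJ
(4) reversed: -9.2 kJ
(5) × 2: contributes 2·x
+356.6 = (-357.6) + (+622.2) + (-9.2) + 2·x
x = (+356.6 − (+255.4)) / (2) = 50.6 kJ

ΔH° = 50.6 kJ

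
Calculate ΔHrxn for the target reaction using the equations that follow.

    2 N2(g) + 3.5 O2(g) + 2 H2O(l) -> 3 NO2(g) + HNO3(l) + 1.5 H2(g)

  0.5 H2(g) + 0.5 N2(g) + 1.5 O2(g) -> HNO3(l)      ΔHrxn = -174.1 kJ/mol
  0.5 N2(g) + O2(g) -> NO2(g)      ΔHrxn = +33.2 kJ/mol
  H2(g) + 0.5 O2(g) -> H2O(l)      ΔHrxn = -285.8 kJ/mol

ΔHrxn = 497.1 kJ/mol

equation 1 as written (HNO3(l) already on the product side): -174.1 kJ/mol
equation 2 × 3 (scale by 3 for the 3 NO2(g)): (3)·(+33.2) = +99.6 kJ/mol
equation 3 reversed and × 2 (reverse to put H2O(l) on the reactant side; scale by 2 for the 2 H2O(l)): (-2)·(-285.8) = +571.6 kJ/mol
By Hess's law, ΔHrxn = (1)·(-174.1) + (3)·(+33.2) + (-2)·(-285.8) = 497.1 kJ/mol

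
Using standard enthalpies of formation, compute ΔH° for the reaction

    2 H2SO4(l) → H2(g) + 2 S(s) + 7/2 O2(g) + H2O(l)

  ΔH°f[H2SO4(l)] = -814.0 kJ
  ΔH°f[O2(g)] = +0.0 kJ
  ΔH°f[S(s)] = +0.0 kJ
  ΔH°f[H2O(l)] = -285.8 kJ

ΔH° = 1342.2 kJ

ΔH°rxn = Σ nΔHf°(products) − Σ nΔHf°(reactants).
Products: 1·(+0.0) + 2·(+0.0) + 7/2·(+0.0) + 1·(-285.8) = -285.8
Reactants: 2·(-814.0) = -1628.0
ΔH° = (-285.8) − (-1628.0) = 1342.2 kJ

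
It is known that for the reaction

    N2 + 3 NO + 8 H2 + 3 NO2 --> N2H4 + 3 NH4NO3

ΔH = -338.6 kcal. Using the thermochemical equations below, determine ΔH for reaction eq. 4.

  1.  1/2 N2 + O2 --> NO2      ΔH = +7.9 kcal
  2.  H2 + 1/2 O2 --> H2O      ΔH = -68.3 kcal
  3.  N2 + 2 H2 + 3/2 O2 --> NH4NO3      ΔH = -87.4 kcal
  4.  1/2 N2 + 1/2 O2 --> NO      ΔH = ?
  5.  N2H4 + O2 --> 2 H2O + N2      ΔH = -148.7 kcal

eq. 1 reversed and × 3: (-3)·(+7.9) = -23.7 kcal
eq. 2 × 2: (2)·(-68.3) = -136.6 kcal
eq. 3 × 3: (3)·(-87.4) = -262.2 kcal
eq. 4 reversed and × 3: contributes −3·x
eq. 5 reversed: +148.7 kcal
-338.6 = (-23.7) + (-136.6) + (-262.2) + (+148.7) − 3·x
x = (-338.6 − (-273.8)) / (-3) = 21.6 kcal

ΔH = 21.6 kcal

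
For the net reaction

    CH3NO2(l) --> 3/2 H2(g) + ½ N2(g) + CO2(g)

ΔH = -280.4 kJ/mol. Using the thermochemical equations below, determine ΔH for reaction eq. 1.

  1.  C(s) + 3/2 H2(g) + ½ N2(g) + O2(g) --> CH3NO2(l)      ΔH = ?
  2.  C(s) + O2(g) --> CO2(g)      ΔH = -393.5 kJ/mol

ΔH = -113.1 kJ/mol

eq. 1 reversed: contributes −x
eq. 2 as written: -393.5 kJ/mol
-280.4 = (-393.5) − x
x = (-280.4 − (-393.5)) / (-1) = -113.1 kJ/mol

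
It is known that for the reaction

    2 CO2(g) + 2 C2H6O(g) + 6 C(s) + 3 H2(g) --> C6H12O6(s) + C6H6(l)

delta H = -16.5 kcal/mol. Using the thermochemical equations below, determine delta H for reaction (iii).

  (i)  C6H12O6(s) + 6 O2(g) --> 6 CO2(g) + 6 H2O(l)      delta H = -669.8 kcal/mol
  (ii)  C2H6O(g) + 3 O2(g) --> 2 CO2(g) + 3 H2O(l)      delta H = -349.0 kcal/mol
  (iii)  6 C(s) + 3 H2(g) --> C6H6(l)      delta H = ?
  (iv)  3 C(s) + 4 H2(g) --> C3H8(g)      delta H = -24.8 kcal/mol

(i) reversed: +669.8 kcal/mol
(ii) × 2: (2)·(-349.0) = -698.0 kcal/mol
(iii) as written: contributes x
(iv): not needed.
-16.5 = (+669.8) + (-698.0) + x
x = (-16.5 − (-28.2)) / (1) = 11.7 kcal/mol

delta H = 11.7 kcal/mol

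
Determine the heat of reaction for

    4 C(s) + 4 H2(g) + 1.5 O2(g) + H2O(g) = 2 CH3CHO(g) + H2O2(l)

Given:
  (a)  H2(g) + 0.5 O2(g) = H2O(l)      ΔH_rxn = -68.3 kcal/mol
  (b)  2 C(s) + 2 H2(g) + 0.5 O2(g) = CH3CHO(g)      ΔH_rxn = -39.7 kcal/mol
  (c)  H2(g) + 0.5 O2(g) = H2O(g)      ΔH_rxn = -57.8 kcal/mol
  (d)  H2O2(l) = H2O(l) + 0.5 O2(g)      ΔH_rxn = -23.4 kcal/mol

(a) as written: -68.3 kcal/mol
(b) × 2: (2)·(-39.7) = -79.4 kcal/mol
(c) reversed: +57.8 kcal/mol
(d) reversed: +23.4 kcal/mol
Combining the equations, ΔH_rxn = (1)·(-68.3) + (2)·(-39.7) + (-1)·(-57.8) + (-1)·(-23.4) = -66.5 kcal/mol

ΔH_rxn = -66.5 kcal/mol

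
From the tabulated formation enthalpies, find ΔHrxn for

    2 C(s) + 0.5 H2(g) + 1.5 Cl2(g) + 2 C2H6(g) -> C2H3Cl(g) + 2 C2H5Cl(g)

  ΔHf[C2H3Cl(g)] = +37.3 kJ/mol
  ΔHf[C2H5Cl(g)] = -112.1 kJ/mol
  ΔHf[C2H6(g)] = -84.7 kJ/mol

ΔHrxn = -17.5 kJ/mol

ΔH°rxn = Σ nΔHf°(products) − Σ nΔHf°(reactants).
Products: 1·(+37.3) + 2·(-112.1) = -186.9
Reactants: 2·(+0.0) + 1/2·(+0.0) + 3/2·(+0.0) + 2·(-84.7) = -169.4
ΔHrxn = (-186.9) − (-169.4) = -17.5 kJ/mol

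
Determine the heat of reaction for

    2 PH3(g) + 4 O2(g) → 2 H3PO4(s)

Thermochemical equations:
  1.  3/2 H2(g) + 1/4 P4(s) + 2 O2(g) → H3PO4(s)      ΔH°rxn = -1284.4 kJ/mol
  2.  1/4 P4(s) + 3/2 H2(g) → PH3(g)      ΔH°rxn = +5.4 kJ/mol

ΔH°rxn = -2579.6 kJ/mol

eq. 1 × 2 (scale by 2 for the 2 H3PO4(s)): (2)·(-1284.4) = -2568.8 kJ/mol
eq. 2 reversed and × 2 (PH3(g) must end up as a reactant; ×2 to match 2 PH3(g) in the target): (-2)·(+5.4) = -10.8 kJ/mol
By Hess's law, ΔH°rxn = (-2568.8) + (-10.8) = -2579.6 kJ/mol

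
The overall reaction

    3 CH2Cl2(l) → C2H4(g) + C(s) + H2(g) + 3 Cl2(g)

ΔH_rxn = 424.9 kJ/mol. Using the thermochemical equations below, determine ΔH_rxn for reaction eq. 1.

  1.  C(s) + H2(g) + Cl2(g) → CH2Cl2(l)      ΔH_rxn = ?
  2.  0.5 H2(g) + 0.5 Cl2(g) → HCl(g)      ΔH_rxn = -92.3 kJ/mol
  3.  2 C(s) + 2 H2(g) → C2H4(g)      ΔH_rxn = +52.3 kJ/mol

eq. 1 reversed and × 3 (reverse to put CH2Cl2(l) on the reactant side; scale by 3 for the 3 CH2Cl2(l)): contributes −3·x
eq. 2: not needed (HCl(g) appears nowhere else).
eq. 3 as written (C2H4(g) already on the product side): +52.3 kJ/mol
+424.9 = (+52.3) − 3·x
x = (+424.9 − (+52.3)) / (-3) = -124.2 kJ/mol

ΔH_rxn = -124.2 kJ/mol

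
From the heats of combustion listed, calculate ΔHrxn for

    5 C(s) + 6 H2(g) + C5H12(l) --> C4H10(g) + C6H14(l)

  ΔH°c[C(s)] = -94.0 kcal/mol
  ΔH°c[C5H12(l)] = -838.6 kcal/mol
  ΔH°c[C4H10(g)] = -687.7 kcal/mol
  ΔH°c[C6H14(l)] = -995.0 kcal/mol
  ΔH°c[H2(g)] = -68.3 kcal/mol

Using ΔH = Σ nΔHc°(reactants) − Σ nΔHc°(products):
= [5·(-94.0) + 6·(-68.3) + 1·(-838.6)] − [1·(-687.7) + 1·(-995.0)]
= -35.7 kcal/mol

ΔHrxn = -35.7 kcal/mol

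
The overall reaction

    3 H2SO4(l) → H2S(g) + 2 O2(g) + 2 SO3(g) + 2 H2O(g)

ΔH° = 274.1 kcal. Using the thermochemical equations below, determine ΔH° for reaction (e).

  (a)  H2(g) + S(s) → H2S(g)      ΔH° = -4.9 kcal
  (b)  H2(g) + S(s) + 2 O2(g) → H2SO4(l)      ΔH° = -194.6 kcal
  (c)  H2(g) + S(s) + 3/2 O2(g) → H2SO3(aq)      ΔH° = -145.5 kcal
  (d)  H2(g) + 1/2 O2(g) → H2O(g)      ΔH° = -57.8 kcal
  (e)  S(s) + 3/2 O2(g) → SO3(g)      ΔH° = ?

ΔH° = -94.6 kcal

(a) as written (H2S(g) already on the product side): -4.9 kcal
(b) reversed and × 3 (H2SO4(l) must end up as a reactant; scale by 3 for the 3 H2SO4(l)): (-3)·(-194.6) = +583.8 kcal
(c): not needed (H2SO3(aq) appears nowhere else).
(d) × 2 (×2 to match 2 H2O(g) in the target): (2)·(-57.8) = -115.6 kcal
(e) × 2 (×2 to match 2 SO3(g) in the target): contributes 2·x
+274.1 = (-4.9) + (+583.8) + (-115.6) + 2·x
x = (+274.1 − (+463.3)) / (2) = -94.6 kcal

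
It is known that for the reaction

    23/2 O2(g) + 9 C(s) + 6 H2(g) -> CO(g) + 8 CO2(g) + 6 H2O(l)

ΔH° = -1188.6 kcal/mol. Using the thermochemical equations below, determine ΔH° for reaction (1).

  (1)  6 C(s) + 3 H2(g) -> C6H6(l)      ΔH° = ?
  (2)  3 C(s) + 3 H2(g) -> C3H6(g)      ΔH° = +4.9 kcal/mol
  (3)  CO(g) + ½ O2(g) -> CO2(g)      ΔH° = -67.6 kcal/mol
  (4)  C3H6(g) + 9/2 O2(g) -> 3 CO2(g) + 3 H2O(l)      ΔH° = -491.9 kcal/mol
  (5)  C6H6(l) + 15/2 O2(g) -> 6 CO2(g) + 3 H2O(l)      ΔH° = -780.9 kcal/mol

ΔH° = 11.7 kcal/mol

(1) as written: contributes x
(2) as written: +4.9 kcal/mol
(3) reversed (CO(g) must end up as a product): +67.6 kcal/mol
(4) as written: -491.9 kcal/mol
(5) as written: -780.9 kcal/mol
-1188.6 = (+4.9) + (+67.6) + (-491.9) + (-780.9) + x
x = (-1188.6 − (-1200.3)) / (1) = 11.7 kcal/mol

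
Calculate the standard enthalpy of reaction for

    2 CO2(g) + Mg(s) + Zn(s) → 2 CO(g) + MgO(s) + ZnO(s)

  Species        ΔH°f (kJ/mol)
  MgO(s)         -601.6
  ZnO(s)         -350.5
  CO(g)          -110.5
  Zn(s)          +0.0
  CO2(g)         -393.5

ΔH°rxn = Σ nΔHf°(products) − Σ nΔHf°(reactants).
Products: 2·(-110.5) + 1·(-601.6) + 1·(-350.5) = -1173.1
Reactants: 2·(-393.5) + 1·(+0.0) + 1·(+0.0) = -787.0
ΔHrxn = (-1173.1) − (-787.0) = -386.1 kJ/mol

ΔHrxn = -386.1 kJ/mol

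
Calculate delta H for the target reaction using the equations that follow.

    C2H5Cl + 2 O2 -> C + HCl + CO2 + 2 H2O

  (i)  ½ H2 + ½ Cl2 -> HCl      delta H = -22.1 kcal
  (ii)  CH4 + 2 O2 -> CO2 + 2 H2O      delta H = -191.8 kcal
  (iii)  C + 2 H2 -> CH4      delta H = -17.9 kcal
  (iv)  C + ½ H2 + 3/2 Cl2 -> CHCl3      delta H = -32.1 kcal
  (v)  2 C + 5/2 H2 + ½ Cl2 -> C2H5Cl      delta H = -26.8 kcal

delta H = -205.0 kcal

(i) as written: -22.1 kcal
(ii) as written: -191.8 kcal
(iii) as written: -17.9 kcal
(iv): not needed.
(v) reversed: +26.8 kcal
Combining the equations, delta H = (1)·(-22.1) + (1)·(-191.8) + (1)·(-17.9) + (-1)·(-26.8) = -205.0 kcal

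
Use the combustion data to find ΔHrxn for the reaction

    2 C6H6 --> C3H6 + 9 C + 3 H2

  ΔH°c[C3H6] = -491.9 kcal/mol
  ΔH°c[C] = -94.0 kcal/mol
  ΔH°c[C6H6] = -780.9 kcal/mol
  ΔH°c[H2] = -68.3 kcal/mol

With combustion enthalpies, reactants minus products:
= [2·(-780.9)] − [1·(-491.9) + 9·(-94.0) + 3·(-68.3)]
= -19.0 kcal/mol

ΔHrxn = -19.0 kcal/mol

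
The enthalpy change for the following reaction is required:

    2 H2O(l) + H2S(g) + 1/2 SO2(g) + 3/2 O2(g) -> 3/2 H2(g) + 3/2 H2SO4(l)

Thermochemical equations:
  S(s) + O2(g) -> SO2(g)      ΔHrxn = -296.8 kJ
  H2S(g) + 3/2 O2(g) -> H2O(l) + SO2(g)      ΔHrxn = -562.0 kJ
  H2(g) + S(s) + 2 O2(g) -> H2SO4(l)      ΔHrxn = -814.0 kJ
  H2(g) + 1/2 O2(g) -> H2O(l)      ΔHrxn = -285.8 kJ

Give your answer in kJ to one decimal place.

equation 1 reversed and × 3/2: (-3/2)·(-296.8) = +445.2 kJ
equation 2 as written: -562.0 kJ
equation 3 × 3/2: (3/2)·(-814.0) = -1221.0 kJ
equation 4 reversed and × 3: (-3)·(-285.8) = +857.4 kJ
By Hess's law, ΔHrxn = (-3/2)·(-296.8) + (1)·(-562.0) + (3/2)·(-814.0) + (-3)·(-285.8) = -480.4 kJ

ΔHrxn = -480.4 kJ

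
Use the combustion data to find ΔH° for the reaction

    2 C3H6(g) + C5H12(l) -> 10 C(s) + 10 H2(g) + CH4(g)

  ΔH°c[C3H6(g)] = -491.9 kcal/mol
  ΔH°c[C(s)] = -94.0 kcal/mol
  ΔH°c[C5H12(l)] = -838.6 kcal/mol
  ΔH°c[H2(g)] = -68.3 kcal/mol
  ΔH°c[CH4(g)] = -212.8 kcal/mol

Using ΔH = Σ nΔHc°(reactants) − Σ nΔHc°(products):
= [2·(-491.9) + 1·(-838.6)] − [10·(-94.0) + 10·(-68.3) + 1·(-212.8)]
= 13.4 kcal/mol

ΔH° = 13.4 kcal/mol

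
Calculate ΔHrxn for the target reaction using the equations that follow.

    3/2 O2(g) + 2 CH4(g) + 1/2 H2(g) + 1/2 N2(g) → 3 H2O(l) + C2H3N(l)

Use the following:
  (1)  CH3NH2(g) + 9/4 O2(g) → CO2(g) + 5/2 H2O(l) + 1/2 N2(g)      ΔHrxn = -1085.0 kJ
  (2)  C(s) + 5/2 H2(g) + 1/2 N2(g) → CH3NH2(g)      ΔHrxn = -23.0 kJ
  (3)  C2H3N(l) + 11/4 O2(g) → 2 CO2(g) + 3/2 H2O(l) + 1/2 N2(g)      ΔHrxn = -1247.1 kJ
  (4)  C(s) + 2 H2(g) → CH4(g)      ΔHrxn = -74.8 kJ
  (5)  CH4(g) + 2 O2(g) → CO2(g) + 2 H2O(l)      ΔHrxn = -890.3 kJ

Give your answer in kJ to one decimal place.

ΔHrxn = -676.4 kJ

(1) as written: -1085.0 kJ
(2) as written: -23.0 kJ
(3) reversed: +1247.1 kJ
(4) reversed: +74.8 kJ
(5) as written: -890.3 kJ
ΔHrxn = (1)·(-1085.0) + (1)·(-23.0) + (-1)·(-1247.1) + (-1)·(-74.8) + (1)·(-890.3) = -676.4 kJ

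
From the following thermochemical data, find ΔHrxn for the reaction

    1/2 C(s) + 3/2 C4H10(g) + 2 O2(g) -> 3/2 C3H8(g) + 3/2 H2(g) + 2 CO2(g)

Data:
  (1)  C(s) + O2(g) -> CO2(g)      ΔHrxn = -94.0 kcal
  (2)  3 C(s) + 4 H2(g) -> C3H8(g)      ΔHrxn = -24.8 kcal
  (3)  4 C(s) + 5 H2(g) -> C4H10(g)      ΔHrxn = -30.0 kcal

(1) × 2 (scale by 2 for the 2 CO2(g)): (2)·(-94.0) = -188.0 kcal
(2) × 3/2 (scale by 3/2 for the 3/2 C3H8(g)): (3/2)·(-24.8) = -37.2 kcal
(3) reversed and × 3/2 (reverse to put C4H10(g) on the reactant side; scale by 3/2 for the 3/2 C4H10(g)): (-3/2)·(-30.0) = +45.0 kcal
ΔHrxn = (2)·(-94.0) + (3/2)·(-24.8) + (-3/2)·(-30.0) = -180.2 kcal

ΔHrxn = -180.2 kcal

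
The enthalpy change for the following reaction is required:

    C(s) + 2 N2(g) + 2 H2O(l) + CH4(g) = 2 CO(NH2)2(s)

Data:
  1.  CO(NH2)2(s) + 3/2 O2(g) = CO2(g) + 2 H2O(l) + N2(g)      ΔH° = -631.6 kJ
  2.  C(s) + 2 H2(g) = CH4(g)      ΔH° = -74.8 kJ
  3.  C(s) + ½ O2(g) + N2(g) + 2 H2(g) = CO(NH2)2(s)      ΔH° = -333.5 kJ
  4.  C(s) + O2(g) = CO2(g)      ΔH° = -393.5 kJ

eq. 1 reversed: +631.6 kJ
eq. 2 reversed: +74.8 kJ
eq. 3 as written: -333.5 kJ
eq. 4 as written: -393.5 kJ
ΔH° = (+631.6) + (+74.8) + (-333.5) + (-393.5) = -20.6 kJ

ΔH° = -20.6 kJ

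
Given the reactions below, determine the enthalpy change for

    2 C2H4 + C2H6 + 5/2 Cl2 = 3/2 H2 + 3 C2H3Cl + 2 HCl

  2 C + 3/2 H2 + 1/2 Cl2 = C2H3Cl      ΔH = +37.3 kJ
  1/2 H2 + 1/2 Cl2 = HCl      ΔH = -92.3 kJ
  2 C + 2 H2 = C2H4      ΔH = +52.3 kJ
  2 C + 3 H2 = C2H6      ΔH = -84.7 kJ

equation 1 × 3: (3)·(+37.3) = +111.9 kJ
equation 2 × 2: (2)·(-92.3) = -184.6 kJ
equation 3 reversed and × 2: (-2)·(+52.3) = -104.6 kJ
equation 4 reversed: +84.7 kJ
ΔH = (+111.9) + (-184.6) + (-104.6) + (+84.7) = -92.6 kJ

ΔH = -92.6 kJ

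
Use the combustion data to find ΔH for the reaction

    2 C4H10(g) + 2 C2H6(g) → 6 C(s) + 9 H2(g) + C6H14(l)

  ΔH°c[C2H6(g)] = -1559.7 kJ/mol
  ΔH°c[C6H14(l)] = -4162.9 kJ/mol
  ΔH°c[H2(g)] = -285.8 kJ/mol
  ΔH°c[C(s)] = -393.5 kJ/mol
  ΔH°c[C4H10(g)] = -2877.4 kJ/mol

ΔH = 221.9 kJ/mol

With combustion enthalpies, reactants minus products:
= [2·(-2877.4) + 2·(-1559.7)] − [6·(-393.5) + 9·(-285.8) + 1·(-4162.9)]
= 221.9 kJ/mol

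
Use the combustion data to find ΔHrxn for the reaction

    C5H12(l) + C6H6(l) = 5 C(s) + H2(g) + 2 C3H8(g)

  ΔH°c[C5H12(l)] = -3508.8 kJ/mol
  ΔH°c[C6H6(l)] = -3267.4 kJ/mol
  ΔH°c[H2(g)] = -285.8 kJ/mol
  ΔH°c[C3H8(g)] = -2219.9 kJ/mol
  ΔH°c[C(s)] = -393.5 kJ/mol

Using ΔH = Σ nΔHc°(reactants) − Σ nΔHc°(products):
= [1·(-3508.8) + 1·(-3267.4)] − [5·(-393.5) + 1·(-285.8) + 2·(-2219.9)]
= -83.1 kJ/mol

ΔHrxn = -83.1 kJ/mol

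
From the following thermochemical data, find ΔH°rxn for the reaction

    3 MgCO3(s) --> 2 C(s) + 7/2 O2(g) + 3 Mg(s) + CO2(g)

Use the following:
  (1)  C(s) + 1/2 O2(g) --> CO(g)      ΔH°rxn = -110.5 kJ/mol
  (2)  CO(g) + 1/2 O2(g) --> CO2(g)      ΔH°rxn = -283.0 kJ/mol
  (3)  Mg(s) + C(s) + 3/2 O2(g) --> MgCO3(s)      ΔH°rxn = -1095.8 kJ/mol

ΔH°rxn = 2893.9 kJ/mol

(1) as written: -110.5 kJ/mol
(2) as written: -283.0 kJ/mol
(3) reversed and × 3: (-3)·(-1095.8) = +3287.4 kJ/mol
Summing the manipulated equations, ΔH°rxn = (-110.5) + (-283.0) + (+3287.4) = 2893.9 kJ/mol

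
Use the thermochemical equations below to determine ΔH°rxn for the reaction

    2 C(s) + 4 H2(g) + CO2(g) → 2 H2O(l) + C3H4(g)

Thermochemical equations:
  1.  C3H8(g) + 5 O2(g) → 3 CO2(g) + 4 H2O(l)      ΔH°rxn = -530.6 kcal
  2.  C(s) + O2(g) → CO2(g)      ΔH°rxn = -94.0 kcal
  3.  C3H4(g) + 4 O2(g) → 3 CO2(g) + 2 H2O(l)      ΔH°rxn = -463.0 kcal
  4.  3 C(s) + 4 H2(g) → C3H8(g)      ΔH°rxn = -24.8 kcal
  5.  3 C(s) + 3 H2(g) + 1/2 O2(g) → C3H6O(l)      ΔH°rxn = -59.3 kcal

eq. 1 as written: -530.6 kcal
eq. 2 reversed: +94.0 kcal
eq. 3 reversed: +463.0 kcal
eq. 4 as written: -24.8 kcal
eq. 5: not needed.
Summing the manipulated equations, ΔH°rxn = (1)·(-530.6) + (-1)·(-94.0) + (-1)·(-463.0) + (1)·(-24.8) = 1.6 kcal

ΔH°rxn = 1.6 kcal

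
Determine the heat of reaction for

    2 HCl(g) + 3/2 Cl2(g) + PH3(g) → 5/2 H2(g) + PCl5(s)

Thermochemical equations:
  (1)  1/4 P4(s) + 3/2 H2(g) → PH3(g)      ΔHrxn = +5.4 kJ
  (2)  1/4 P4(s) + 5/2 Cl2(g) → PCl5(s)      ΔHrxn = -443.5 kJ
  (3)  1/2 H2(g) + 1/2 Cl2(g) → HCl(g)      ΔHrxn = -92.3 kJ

(1) reversed: -5.4 kJ
(2) as written: -443.5 kJ
(3) reversed and × 2: (-2)·(-92.3) = +184.6 kJ
Summing the manipulated equations, ΔHrxn = (-1)·(+5.4) + (1)·(-443.5) + (-2)·(-92.3) = -264.3 kJ

ΔHrxn = -264.3 kJ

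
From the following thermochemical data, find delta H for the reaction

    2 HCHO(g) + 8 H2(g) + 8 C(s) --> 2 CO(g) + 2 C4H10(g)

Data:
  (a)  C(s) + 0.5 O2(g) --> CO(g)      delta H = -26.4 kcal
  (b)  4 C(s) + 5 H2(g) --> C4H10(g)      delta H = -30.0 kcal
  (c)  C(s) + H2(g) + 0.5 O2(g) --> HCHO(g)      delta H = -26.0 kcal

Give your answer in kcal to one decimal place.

delta H = -60.8 kcal

(a) × 2: (2)·(-26.4) = -52.8 kcal
(b) × 2: (2)·(-30.0) = -60.0 kcal
(c) reversed and × 2: (-2)·(-26.0) = +52.0 kcal
delta H = (2)·(-26.4) + (2)·(-30.0) + (-2)·(-26.0) = -60.8 kcal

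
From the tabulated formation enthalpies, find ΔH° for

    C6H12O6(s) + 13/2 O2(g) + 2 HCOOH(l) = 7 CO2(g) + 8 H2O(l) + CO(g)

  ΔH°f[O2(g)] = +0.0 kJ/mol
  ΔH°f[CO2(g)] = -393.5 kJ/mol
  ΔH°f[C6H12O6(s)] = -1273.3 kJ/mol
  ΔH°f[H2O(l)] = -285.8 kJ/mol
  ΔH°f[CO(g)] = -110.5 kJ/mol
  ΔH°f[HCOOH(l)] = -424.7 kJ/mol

ΔH° = -3028.7 kJ/mol

Products: 7·(-393.5) + 8·(-285.8) + 1·(-110.5) = -5151.4
Reactants: 1·(-1273.3) + 13/2·(+0.0) + 2·(-424.7) = -2122.7
ΔH° = (-5151.4) − (-2122.7) = -3028.7 kJ/mol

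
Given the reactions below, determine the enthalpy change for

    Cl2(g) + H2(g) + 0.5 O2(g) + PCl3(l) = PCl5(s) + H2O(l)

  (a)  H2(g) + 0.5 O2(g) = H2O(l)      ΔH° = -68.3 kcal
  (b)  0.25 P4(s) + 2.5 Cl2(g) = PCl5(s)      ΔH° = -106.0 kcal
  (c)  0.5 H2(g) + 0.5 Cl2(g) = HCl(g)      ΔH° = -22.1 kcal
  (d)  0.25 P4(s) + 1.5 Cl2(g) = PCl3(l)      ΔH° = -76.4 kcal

ΔH° = -97.9 kcal

(a) as written: -68.3 kcal
(b) as written: -106.0 kcal
(c): not needed.
(d) reversed: +76.4 kcal
Summing the manipulated equations, ΔH° = (1)·(-68.3) + (1)·(-106.0) + (-1)·(-76.4) = -97.9 kcal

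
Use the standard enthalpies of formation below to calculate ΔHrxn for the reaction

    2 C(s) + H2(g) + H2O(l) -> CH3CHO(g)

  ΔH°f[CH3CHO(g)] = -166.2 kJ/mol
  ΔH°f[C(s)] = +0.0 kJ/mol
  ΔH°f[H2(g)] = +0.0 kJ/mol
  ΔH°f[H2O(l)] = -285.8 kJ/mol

ΔHrxn = 119.6 kJ/mol

Products: 1·(-166.2) = -166.2
Reactants: 2·(+0.0) + 1·(+0.0) + 1·(-285.8) = -285.8
ΔHrxn = (-166.2) − (-285.8) = 119.6 kJ/mol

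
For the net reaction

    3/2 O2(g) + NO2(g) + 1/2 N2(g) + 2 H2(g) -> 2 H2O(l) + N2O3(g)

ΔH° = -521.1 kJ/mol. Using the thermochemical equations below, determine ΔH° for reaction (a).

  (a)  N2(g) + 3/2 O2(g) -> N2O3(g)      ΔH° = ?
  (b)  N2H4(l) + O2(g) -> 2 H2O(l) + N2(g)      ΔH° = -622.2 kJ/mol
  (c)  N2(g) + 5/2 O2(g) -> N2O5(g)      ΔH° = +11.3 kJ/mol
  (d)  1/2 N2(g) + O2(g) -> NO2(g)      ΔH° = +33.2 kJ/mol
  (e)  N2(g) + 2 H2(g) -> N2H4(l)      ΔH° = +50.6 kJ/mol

ΔH° = 83.7 kJ/mol

(a) as written (N2O3(g) already on the product side): contributes x
(b) as written (H2O(l) already on the product side): -622.2 kJ/mol
(c): not needed (N2O5(g) appears nowhere else).
(d) reversed (reverse to put NO2(g) on the reactant side): -33.2 kJ/mol
(e) as written (H2(g) already on the reactant side): +50.6 kJ/mol
-521.1 = (-622.2) + (-33.2) + (+50.6) + x
x = (-521.1 − (-604.8)) / (1) = 83.7 kJ/mol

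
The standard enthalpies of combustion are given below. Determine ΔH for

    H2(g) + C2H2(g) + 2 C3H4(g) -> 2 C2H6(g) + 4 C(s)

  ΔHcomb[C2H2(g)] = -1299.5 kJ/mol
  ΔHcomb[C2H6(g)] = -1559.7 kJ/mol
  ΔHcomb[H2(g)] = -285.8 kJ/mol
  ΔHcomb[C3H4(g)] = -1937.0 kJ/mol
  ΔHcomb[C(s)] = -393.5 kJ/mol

ΔH = -765.9 kJ/mol

Using ΔH = Σ nΔHc°(reactants) − Σ nΔHc°(products):
= [1·(-285.8) + 1·(-1299.5) + 2·(-1937.0)] − [2·(-1559.7) + 4·(-393.5)]
= -765.9 kJ/mol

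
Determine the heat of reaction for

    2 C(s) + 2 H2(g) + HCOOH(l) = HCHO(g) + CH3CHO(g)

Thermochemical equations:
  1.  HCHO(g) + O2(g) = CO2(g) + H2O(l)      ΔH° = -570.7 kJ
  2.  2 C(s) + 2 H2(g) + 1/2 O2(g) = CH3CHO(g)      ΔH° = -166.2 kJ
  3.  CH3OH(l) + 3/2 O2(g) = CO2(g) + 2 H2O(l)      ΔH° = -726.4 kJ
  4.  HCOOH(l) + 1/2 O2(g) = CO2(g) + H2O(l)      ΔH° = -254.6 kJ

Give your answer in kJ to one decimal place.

ΔH° = 149.9 kJ

eq. 1 reversed: +570.7 kJ
eq. 2 as written: -166.2 kJ
eq. 3: not needed.
eq. 4 as written: -254.6 kJ
Since enthalpy is a state function, ΔH° = (-1)·(-570.7) + (1)·(-166.2) + (1)·(-254.6) = 149.9 kJ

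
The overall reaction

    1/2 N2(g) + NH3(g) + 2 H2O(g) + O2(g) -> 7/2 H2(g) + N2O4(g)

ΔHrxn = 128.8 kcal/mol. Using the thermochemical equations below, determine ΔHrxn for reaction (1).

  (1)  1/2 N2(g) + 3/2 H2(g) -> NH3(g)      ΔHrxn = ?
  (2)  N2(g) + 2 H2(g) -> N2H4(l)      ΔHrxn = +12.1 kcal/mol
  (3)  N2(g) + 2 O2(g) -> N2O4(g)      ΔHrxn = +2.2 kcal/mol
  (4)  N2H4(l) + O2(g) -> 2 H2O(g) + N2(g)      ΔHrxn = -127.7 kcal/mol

ΔHrxn = -11.0 kcal/mol

(1) reversed (reverse to put NH3(g) on the reactant side): contributes −x
(2) reversed: -12.1 kcal/mol
(3) as written (N2O4(g) already on the product side): +2.2 kcal/mol
(4) reversed (H2O(g) must end up as a reactant): +127.7 kcal/mol
+128.8 = (-12.1) + (+2.2) + (+127.7) − x
x = (+128.8 − (+117.8)) / (-1) = -11.0 kcal/mol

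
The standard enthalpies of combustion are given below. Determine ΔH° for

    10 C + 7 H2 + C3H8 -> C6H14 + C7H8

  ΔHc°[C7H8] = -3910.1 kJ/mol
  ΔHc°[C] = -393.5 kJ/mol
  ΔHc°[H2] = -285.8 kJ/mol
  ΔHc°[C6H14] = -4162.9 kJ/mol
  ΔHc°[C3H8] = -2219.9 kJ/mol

ΔH° = -82.5 kJ/mol

With combustion enthalpies, reactants minus products:
= [10·(-393.5) + 7·(-285.8) + 1·(-2219.9)] − [1·(-4162.9) + 1·(-3910.1)]
= -82.5 kJ/mol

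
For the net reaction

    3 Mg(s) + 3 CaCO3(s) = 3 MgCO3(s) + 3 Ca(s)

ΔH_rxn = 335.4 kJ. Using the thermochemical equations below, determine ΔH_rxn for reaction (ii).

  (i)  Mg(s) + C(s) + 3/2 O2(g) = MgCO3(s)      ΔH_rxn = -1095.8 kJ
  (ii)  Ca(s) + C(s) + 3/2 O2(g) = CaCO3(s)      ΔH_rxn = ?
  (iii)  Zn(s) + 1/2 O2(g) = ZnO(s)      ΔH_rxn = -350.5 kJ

ΔH_rxn = -1207.6 kJ

(i) × 3: (3)·(-1095.8) = -3287.4 kJ
(ii) reversed and × 3: contributes −3·x
(iii): not needed.
+335.4 = (-3287.4) − 3·x
x = (+335.4 − (-3287.4)) / (-3) = -1207.6 kJ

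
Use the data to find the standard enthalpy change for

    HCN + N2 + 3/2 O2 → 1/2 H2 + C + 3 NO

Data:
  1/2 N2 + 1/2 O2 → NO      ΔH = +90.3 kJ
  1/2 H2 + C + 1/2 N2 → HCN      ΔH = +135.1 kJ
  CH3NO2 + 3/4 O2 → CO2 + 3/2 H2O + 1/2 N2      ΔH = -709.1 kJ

equation 1 × 3: (3)·(+90.3) = +270.9 kJ
equation 2 reversed: -135.1 kJ
equation 3: not needed.
Since enthalpy is a state function, ΔH = (+270.9) + (-135.1) = 135.8 kJ

ΔH = 135.8 kJ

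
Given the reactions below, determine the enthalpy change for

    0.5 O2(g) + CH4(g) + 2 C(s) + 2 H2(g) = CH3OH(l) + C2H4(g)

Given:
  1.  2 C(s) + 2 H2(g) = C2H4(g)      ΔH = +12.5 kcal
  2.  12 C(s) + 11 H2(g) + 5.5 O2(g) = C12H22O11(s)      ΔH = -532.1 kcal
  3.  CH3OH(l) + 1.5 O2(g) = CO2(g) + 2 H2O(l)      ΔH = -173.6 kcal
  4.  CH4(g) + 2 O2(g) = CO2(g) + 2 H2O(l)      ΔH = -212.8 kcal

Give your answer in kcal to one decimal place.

ΔH = -26.7 kcal

eq. 1 as written: +12.5 kcal
eq. 2: not needed.
eq. 3 reversed: +173.6 kcal
eq. 4 as written: -212.8 kcal
Summing the manipulated equations, ΔH = (+12.5) + (+173.6) + (-212.8) = -26.7 kcal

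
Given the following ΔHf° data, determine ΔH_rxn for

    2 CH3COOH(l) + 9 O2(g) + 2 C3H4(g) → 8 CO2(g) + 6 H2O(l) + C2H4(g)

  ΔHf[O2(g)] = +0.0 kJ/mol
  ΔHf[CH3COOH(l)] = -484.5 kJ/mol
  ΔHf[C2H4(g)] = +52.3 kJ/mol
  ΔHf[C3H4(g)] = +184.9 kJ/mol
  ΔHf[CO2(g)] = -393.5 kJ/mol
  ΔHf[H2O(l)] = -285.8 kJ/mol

Products: 8·(-393.5) + 6·(-285.8) + 1·(+52.3) = -4810.5
Reactants: 2·(-484.5) + 9·(+0.0) + 2·(+184.9) = -599.2
ΔH_rxn = (-4810.5) − (-599.2) = -4211.3 kJ/mol

ΔH_rxn = -4211.3 kJ/mol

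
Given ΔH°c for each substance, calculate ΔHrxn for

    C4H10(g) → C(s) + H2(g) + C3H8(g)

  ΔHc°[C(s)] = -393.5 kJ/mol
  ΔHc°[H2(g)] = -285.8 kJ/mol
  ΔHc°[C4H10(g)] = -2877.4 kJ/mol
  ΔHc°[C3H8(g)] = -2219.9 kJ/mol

Using ΔH = Σ nΔHc°(reactants) − Σ nΔHc°(products):
= [1·(-2877.4)] − [1·(-393.5) + 1·(-285.8) + 1·(-2219.9)]
= 21.8 kJ/mol

ΔHrxn = 21.8 kJ/mol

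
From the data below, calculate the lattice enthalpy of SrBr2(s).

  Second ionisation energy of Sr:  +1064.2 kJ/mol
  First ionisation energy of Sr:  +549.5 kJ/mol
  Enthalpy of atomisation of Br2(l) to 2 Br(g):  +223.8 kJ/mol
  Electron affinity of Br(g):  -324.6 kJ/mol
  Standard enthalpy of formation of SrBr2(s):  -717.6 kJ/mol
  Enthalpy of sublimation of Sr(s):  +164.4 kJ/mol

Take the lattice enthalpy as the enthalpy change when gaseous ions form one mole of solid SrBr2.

U = -2070.3 kJ/mol

ΔHf° = 1·ΔHsub + 1·(ΣIE) + 1·D(Br2) + 2·EA + U
-717.6 = 1·(+164.4) + 1·(+1613.7) + 1·(+223.8) + 2·(-324.6) + U
U = -717.6 − (+1352.7) = -2070.3 kJ/mol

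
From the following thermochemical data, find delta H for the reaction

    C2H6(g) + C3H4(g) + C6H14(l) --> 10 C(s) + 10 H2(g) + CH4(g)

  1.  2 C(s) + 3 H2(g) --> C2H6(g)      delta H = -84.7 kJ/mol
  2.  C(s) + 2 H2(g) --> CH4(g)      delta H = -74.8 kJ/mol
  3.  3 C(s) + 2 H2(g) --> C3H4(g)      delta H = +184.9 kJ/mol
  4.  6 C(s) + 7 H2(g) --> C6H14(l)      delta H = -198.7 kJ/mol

eq. 1 reversed (C2H6(g) must end up as a reactant): +84.7 kJ/mol
eq. 2 as written (CH4(g) already on the product side): -74.8 kJ/mol
eq. 3 reversed (C3H4(g) must end up as a reactant): -184.9 kJ/mol
eq. 4 reversed (reverse to put C6H14(l) on the reactant side): +198.7 kJ/mol
delta H = (+84.7) + (-74.8) + (-184.9) + (+198.7) = 23.7 kJ/mol

delta H = 23.7 kJ/mol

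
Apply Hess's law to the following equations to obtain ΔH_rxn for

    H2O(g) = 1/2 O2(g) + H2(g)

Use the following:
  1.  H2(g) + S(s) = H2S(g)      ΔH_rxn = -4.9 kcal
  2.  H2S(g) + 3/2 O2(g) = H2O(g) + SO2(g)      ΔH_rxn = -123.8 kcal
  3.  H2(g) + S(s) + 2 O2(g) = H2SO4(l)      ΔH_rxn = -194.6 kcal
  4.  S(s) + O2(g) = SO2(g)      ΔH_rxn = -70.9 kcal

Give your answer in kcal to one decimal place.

eq. 1 reversed: +4.9 kcal
eq. 2 reversed (H2O(g) must end up as a reactant): +123.8 kcal
eq. 3: not needed (H2SO4(l) appears nowhere else).
eq. 4 as written: -70.9 kcal
ΔH_rxn = (+4.9) + (+123.8) + (-70.9) = 57.8 kcal

ΔH_rxn = 57.8 kcal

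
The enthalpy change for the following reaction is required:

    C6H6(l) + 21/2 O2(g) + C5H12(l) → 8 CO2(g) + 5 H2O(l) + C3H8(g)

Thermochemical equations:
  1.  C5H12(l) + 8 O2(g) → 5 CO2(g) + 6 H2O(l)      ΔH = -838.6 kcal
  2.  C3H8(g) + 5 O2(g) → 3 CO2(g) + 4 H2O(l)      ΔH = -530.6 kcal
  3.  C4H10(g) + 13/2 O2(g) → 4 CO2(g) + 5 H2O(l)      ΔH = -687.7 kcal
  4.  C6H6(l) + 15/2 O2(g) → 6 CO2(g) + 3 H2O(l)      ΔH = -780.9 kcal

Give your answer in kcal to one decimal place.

ΔH = -1088.9 kcal

eq. 1 as written: -838.6 kcal
eq. 2 reversed: +530.6 kcal
eq. 3: not needed.
eq. 4 as written: -780.9 kcal
By Hess's law, ΔH = (1)·(-838.6) + (-1)·(-530.6) + (1)·(-780.9) = -1088.9 kcal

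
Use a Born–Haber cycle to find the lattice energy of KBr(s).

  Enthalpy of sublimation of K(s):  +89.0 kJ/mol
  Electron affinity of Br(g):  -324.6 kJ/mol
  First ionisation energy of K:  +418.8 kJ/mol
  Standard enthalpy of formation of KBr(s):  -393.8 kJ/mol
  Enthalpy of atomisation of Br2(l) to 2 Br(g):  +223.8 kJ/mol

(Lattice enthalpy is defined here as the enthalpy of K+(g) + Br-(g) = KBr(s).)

U = -688.9 kJ/mol

ΔHf° = 1·ΔHsub + 1·(ΣIE) + 1/2·D(Br2) + 1·EA + U
-393.8 = 1·(+89.0) + 1·(+418.8) + 1/2·(+223.8) + 1·(-324.6) + U
U = -393.8 − (+295.1) = -688.9 kJ/mol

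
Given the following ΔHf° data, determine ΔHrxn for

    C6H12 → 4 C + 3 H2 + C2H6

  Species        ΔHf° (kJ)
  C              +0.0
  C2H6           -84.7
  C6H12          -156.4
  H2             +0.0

ΔHrxn = 71.7 kJ

Products: 4·(+0.0) + 3·(+0.0) + 1·(-84.7) = -84.7
Reactants: 1·(-156.4) = -156.4
ΔHrxn = (-84.7) − (-156.4) = 71.7 kJ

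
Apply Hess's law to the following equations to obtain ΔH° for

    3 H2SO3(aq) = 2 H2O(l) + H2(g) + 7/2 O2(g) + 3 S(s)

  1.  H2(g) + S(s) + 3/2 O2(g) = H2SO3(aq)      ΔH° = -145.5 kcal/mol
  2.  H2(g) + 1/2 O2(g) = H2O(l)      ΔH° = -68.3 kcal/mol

eq. 1 reversed and × 3 (reverse to put H2SO3(aq) on the reactant side; ×3 to match 3 H2SO3(aq) in the target): (-3)·(-145.5) = +436.5 kcal/mol
eq. 2 × 2 (scale by 2 for the 2 H2O(l)): (2)·(-68.3) = -136.6 kcal/mol
By Hess's law, ΔH° = (+436.5) + (-136.6) = 299.9 kcal/mol

ΔH° = 299.9 kcal/mol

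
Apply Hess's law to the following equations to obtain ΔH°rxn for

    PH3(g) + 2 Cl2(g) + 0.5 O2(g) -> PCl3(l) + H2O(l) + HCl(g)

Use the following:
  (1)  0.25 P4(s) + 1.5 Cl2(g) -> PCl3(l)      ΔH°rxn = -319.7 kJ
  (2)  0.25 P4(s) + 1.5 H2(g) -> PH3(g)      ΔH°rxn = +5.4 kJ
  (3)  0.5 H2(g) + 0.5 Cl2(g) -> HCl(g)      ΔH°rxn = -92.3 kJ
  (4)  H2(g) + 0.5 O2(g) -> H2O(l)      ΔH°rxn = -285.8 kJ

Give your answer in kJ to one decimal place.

(1) as written (PCl3(l) already on the product side): -319.7 kJ
(2) reversed (reverse to put PH3(g) on the reactant side): -5.4 kJ
(3) as written (HCl(g) already on the product side): -92.3 kJ
(4) as written (H2O(l) already on the product side): -285.8 kJ
Summing the manipulated equations, ΔH°rxn = (-319.7) + (-5.4) + (-92.3) + (-285.8) = -703.2 kJ

ΔH°rxn = -703.2 kJ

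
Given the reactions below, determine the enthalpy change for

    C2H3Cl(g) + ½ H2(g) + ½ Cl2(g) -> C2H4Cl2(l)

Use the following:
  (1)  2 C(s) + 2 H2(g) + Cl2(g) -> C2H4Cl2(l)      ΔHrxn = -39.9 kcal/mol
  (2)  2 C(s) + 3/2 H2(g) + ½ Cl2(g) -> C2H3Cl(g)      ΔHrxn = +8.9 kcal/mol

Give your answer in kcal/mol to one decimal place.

(1) as written: -39.9 kcal/mol
(2) reversed: -8.9 kcal/mol
ΔHrxn = (1)·(-39.9) + (-1)·(+8.9) = -48.8 kcal/mol

ΔHrxn = -48.8 kcal/mol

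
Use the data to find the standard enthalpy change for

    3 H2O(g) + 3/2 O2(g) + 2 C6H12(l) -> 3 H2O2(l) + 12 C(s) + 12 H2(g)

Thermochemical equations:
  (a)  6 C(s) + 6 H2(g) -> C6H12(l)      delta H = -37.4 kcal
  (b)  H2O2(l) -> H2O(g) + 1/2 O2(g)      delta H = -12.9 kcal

delta H = 113.5 kcal

(a) reversed and × 2: (-2)·(-37.4) = +74.8 kcal
(b) reversed and × 3: (-3)·(-12.9) = +38.7 kcal
delta H = (+74.8) + (+38.7) = 113.5 kcal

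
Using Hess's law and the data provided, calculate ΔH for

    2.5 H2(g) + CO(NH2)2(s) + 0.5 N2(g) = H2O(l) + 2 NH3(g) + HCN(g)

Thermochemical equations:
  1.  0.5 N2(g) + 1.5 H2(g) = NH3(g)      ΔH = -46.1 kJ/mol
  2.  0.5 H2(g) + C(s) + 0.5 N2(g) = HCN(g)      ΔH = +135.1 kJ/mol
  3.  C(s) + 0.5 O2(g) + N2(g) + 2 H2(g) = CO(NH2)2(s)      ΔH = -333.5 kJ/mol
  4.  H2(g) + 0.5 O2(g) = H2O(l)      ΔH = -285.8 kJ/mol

eq. 1 × 2 (×2 to match 2 NH3(g) in the target): (2)·(-46.1) = -92.2 kJ/mol
eq. 2 as written (HCN(g) already on the product side): +135.1 kJ/mol
eq. 3 reversed (reverse to put CO(NH2)2(s) on the reactant side): +333.5 kJ/mol
eq. 4 as written (H2O(l) already on the product side): -285.8 kJ/mol
By Hess's law, ΔH = (2)·(-46.1) + (1)·(+135.1) + (-1)·(-333.5) + (1)·(-285.8) = 90.6 kJ/mol

ΔH = 90.6 kJ/mol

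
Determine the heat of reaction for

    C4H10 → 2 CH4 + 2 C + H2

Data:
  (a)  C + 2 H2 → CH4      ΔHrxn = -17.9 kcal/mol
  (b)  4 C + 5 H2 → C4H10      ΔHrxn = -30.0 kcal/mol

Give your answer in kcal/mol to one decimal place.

ΔHrxn = -5.8 kcal/mol

(a) × 2 (×2 to match 2 CH4 in the target): (2)·(-17.9) = -35.8 kcal/mol
(b) reversed (reverse to put C4H10 on the reactant side): +30.0 kcal/mol
Summing the manipulated equations, ΔHrxn = (2)·(-17.9) + (-1)·(-30.0) = -5.8 kcal/mol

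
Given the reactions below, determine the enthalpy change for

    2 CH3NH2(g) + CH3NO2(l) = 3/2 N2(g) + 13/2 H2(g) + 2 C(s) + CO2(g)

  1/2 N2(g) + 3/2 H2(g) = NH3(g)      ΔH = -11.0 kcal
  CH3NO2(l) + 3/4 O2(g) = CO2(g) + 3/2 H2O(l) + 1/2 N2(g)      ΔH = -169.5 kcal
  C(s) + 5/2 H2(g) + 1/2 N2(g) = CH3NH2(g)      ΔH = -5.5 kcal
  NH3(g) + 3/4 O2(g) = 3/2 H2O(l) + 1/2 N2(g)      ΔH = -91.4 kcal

equation 1 reversed: +11.0 kcal
equation 2 as written (CH3NO2(l) already on the reactant side): -169.5 kcal
equation 3 reversed and × 2 (reverse to put CH3NH2(g) on the reactant side; ×2 to match 2 CH3NH2(g) in the target): (-2)·(-5.5) = +11.0 kcal
equation 4 reversed: +91.4 kcal
By Hess's law, ΔH = (-1)·(-11.0) + (1)·(-169.5) + (-2)·(-5.5) + (-1)·(-91.4) = -56.1 kcal

ΔH = -56.1 kcal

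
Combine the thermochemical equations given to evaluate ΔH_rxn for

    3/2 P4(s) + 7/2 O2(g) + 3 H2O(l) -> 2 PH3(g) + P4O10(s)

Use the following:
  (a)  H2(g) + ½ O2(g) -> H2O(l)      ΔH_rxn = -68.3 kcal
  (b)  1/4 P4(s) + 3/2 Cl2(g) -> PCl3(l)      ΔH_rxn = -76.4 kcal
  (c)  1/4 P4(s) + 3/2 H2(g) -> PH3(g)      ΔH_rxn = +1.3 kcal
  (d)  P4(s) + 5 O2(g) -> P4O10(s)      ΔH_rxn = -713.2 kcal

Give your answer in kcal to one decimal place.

(a) reversed and × 3: (-3)·(-68.3) = +204.9 kcal
(b): not needed.
(c) × 2: (2)·(+1.3) = +2.6 kcal
(d) as written: -713.2 kcal
Summing the manipulated equations, ΔH_rxn = (+204.9) + (+2.6) + (-713.2) = -505.7 kcal

ΔH_rxn = -505.7 kcal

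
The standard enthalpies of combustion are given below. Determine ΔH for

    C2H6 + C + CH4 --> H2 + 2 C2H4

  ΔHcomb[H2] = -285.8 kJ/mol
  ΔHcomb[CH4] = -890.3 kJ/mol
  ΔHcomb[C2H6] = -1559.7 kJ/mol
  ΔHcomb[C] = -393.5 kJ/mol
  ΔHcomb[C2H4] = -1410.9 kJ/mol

ΔH = 264.1 kJ/mol

With combustion enthalpies, reactants minus products:
= [1·(-1559.7) + 1·(-393.5) + 1·(-890.3)] − [1·(-285.8) + 2·(-1410.9)]
= 264.1 kJ/mol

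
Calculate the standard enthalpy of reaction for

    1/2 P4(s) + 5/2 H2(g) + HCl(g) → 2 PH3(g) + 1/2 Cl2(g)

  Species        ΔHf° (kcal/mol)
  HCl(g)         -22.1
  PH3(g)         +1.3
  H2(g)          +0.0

ΔHrxn = 24.7 kcal/mol

Products: 2·(+1.3) + 1/2·(+0.0) = +2.6
Reactants: 1/2·(+0.0) + 5/2·(+0.0) + 1·(-22.1) = -22.1
ΔHrxn = (+2.6) − (-22.1) = 24.7 kcal/mol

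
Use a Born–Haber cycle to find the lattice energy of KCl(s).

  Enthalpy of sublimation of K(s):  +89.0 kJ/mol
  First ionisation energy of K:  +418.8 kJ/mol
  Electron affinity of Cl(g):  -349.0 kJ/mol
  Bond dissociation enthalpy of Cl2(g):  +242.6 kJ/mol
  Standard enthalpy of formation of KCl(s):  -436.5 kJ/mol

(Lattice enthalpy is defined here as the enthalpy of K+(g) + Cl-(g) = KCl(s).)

U = -716.6 kJ/mol

ΔHf° = 1·ΔHsub + 1·(ΣIE) + 1/2·D(Cl2) + 1·EA + U
-436.5 = 1·(+89.0) + 1·(+418.8) + 1/2·(+242.6) + 1·(-349.0) + U
U = -436.5 − (+280.1) = -716.6 kJ/mol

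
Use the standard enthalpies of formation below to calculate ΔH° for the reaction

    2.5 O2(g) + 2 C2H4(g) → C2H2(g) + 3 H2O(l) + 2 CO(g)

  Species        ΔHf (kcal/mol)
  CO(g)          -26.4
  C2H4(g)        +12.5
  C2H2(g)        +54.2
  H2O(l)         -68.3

Products: 1·(+54.2) + 3·(-68.3) + 2·(-26.4) = -203.5
Reactants: 5/2·(+0.0) + 2·(+12.5) = +25.0
ΔH° = (-203.5) − (+25.0) = -228.5 kcal/mol

ΔH° = -228.5 kcal/mol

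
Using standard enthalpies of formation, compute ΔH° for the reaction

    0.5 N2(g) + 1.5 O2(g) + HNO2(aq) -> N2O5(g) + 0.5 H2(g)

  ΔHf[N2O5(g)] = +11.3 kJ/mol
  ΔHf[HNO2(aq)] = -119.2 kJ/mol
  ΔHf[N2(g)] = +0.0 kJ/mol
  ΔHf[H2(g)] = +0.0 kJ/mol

ΔH° = 130.5 kJ/mol

Products: 1·(+11.3) + 1/2·(+0.0) = +11.3
Reactants: 1/2·(+0.0) + 3/2·(+0.0) + 1·(-119.2) = -119.2
ΔH° = (+11.3) − (-119.2) = 130.5 kJ/mol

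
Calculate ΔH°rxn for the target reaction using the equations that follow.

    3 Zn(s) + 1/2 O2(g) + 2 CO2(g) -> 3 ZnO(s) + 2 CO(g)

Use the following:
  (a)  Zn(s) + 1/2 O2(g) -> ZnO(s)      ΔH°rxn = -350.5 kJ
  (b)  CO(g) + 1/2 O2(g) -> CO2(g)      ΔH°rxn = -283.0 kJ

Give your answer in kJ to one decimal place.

(a) × 3 (scale by 3 for the 3 ZnO(s)): (3)·(-350.5) = -1051.5 kJ
(b) reversed and × 2 (reverse to put CO(g) on the product side; scale by 2 for the 2 CO(g)): (-2)·(-283.0) = +566.0 kJ
Summing the manipulated equations, ΔH°rxn = (3)·(-350.5) + (-2)·(-283.0) = -485.5 kJ

ΔH°rxn = -485.5 kJ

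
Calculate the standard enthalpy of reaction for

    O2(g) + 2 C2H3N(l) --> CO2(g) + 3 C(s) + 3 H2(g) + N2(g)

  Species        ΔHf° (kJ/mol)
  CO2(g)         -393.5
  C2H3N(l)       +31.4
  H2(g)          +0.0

Products: 1·(-393.5) + 3·(+0.0) + 3·(+0.0) + 1·(+0.0) = -393.5
Reactants: 1·(+0.0) + 2·(+31.4) = +62.8
ΔH_rxn = (-393.5) − (+62.8) = -456.3 kJ/mol

ΔH_rxn = -456.3 kJ/mol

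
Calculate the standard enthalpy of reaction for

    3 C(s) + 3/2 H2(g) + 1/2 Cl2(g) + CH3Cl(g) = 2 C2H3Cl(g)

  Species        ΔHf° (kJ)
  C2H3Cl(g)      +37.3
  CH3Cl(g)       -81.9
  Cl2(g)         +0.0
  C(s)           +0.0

ΔH°rxn = Σ nΔHf°(products) − Σ nΔHf°(reactants).
Products: 2·(+37.3) = +74.6
Reactants: 3·(+0.0) + 3/2·(+0.0) + 1/2·(+0.0) + 1·(-81.9) = -81.9
ΔHrxn = (+74.6) − (-81.9) = 156.5 kJ

ΔHrxn = 156.5 kJ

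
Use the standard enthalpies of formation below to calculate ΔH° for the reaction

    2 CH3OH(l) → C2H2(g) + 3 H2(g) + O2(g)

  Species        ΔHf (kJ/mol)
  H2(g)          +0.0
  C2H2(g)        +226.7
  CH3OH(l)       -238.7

Products: 1·(+226.7) + 3·(+0.0) + 1·(+0.0) = +226.7
Reactants: 2·(-238.7) = -477.4
ΔH° = (+226.7) − (-477.4) = 704.1 kJ/mol

ΔH° = 704.1 kJ/mol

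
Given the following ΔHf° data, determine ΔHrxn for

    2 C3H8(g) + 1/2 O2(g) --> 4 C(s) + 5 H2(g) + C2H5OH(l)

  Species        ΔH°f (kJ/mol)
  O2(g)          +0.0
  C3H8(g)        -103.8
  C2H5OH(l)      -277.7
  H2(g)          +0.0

ΔHrxn = -70.1 kJ/mol

Products: 4·(+0.0) + 5·(+0.0) + 1·(-277.7) = -277.7
Reactants: 2·(-103.8) + 1/2·(+0.0) = -207.6
ΔHrxn = (-277.7) − (-207.6) = -70.1 kJ/mol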